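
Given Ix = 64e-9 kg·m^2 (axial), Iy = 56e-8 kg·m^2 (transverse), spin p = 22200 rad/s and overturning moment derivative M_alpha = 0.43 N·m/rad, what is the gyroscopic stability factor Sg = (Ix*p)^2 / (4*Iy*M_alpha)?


Sg = Ix^2 * p^2 / (4 * Iy * M_alpha) = (64e-9)^2 * 22200^2 / (4 * 56e-8 * 0.43) = 2.096

2.096


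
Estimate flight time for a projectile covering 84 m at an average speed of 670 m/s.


t = d/v = 84/670 = 0.1254 s

0.1254 s


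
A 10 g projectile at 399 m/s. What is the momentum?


p = m*v = 0.01*399 = 3.99 kg·m/s

3.99 kg·m/s


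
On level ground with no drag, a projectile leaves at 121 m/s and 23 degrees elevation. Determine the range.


R = v0^2 * sin(2*theta) / g = 121^2 * sin(2*23°) / 9.81 = 1074 m

1074 m


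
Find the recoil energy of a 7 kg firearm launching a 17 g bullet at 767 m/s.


v_r = m_p*v_p/m_gun = 0.017*767/7 = 1.86271 m/s, E_r = 0.5*m_gun*v_r^2 = 0.5*7*1.86271^2 = 12.14 J

12.14 J


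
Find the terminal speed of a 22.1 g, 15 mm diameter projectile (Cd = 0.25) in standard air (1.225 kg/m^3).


A = pi*(d/2)^2 = pi*(15/2000)^2 = 1.76715e-04 m^2
vt = sqrt(2mg/(Cd*rho*A)) = sqrt(2*0.0221*9.81/(0.25 * 1.225 * 1.76715e-04)) = 89.51 m/s

89.51 m/s


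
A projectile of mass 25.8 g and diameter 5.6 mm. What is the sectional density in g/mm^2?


SD = m/d^2 = 25.8/5.6^2 = 0.8227 g/mm^2

0.8227 g/mm^2


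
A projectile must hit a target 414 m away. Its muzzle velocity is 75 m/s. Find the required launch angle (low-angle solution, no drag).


sin(2*theta) = R*g/v0^2 = 414*9.81/75^2 = 0.722016, theta = arcsin(0.722016)/2 = 23.11°

23.11 degrees


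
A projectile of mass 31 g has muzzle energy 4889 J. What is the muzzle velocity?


v = sqrt(2*E/m) = sqrt(2*4889/0.031) = 561.6 m/s

561.6 m/s


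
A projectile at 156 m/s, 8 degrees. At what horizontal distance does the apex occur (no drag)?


R = v0^2*sin(2*theta)/g = 156^2*sin(2*8°)/9.81 = 683.783 m
apex_dist = R/2 = 683.783/2 = 341.9 m

341.9 m


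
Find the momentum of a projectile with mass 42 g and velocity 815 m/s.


p = m*v = 0.042*815 = 34.23 kg·m/s

34.23 kg·m/s


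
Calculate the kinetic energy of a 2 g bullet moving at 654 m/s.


E = 0.5*m*v^2 = 0.5*0.002*654^2 = 427.7 J

427.7 J


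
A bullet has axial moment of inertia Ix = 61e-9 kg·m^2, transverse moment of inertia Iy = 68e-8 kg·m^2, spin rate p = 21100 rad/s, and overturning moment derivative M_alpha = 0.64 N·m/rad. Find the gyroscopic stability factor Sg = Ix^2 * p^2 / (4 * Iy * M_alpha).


Sg = Ix^2 * p^2 / (4 * Iy * M_alpha) = (61e-9)^2 * 21100^2 / (4 * 68e-8 * 0.64) = 0.9516

0.9516


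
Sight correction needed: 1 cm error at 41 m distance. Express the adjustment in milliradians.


1 mrad subtends 1 cm per 10 m of range, so adj = error_cm / (dist_m / 10) = 1 / (41/10) = 0.2439 mrad

0.2439 mrad


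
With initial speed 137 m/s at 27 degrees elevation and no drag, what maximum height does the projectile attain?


H = (v0*sin(theta))^2 / (2g) = (137*sin(27°))^2 / (2*9.81) = 197.2 m

197.2 m


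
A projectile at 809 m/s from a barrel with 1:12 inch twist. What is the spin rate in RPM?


twist_m = 12*0.0254 = 0.3048 m
spin = v/twist = 809/0.3048 = 2654.199 rev/s
RPM = spin*60 = 2654.199*60 ≈ 159252 RPM

159252 RPM


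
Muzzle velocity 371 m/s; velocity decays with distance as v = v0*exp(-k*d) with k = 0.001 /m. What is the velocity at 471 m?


v = v0*exp(-k*d) = 371*exp(-0.001*471) = 231.6 m/s

231.6 m/s


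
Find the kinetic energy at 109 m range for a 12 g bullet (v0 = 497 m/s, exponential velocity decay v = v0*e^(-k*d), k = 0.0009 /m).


v = v0*exp(-k*d) = 497*exp(-0.0009*109) = 450.559 m/s
E = 0.5*m*v^2 = 0.5*0.012*450.559^2 = 1218 J

1218 J


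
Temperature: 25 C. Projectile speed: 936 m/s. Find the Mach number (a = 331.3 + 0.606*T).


a = 331.3 + 0.606*(25) = 346.45 m/s
M = v/a = 936/346.45 = 2.702

2.702


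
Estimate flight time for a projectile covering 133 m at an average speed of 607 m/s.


t = d/v = 133/607 = 0.2191 s

0.2191 s


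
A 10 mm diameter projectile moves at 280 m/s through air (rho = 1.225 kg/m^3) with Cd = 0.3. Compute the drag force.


A = pi*(d/2)^2 = pi*(10/2000)^2 = 7.85398e-05 m^2
Fd = 0.5*Cd*rho*A*v^2 = 0.5*0.3*1.225*7.85398e-05*280^2 = 1.131 N

1.131 N


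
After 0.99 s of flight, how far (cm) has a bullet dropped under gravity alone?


drop = 0.5*g*t^2 = 0.5*9.81*0.99^2 = 4.80739 m ≈ 480.7 cm

480.7 cm


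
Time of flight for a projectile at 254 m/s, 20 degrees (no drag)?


T = 2*v0*sin(theta)/g = 2*254*sin(20°)/9.81 = 17.71 s

17.71 s


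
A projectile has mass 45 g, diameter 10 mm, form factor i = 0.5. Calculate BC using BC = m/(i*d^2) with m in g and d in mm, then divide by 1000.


BC = m/(i*d^2*1000) = 45/(0.5 * 10^2 * 1000) = 0.0009

0.0009


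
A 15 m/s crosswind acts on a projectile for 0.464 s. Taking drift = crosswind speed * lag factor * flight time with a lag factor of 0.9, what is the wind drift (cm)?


drift = v_wind * lag * t = 15 * 0.9 * 0.464 = 6.264 m ≈ 626.4 cm

626.4 cm


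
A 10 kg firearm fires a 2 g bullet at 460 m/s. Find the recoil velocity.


v_recoil = m_p * v_p / m_gun = 0.002 * 460 / 10 = 0.092 m/s

0.092 m/s


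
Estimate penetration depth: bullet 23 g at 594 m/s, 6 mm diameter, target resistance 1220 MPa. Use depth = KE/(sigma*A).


A = pi*(d/2)^2 = pi*(6/2)^2 = 28.2743 mm^2
E = 0.5*m*v^2 = 0.5*0.023*594^2 = 4057.61 J
depth = E/(sigma*A) = 4057.61 J / (1220 MPa * 28.2743 mm^2) = 4057.61/(1220 * 28.2743) m = 0.11763 m ≈ 117.6 mm

117.6 mm


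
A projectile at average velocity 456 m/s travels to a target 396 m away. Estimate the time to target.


t = d/v = 396/456 = 0.8684 s

0.8684 s


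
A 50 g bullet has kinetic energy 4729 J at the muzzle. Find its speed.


v = sqrt(2*E/m) = sqrt(2*4729/0.05) = 434.9 m/s

434.9 m/s


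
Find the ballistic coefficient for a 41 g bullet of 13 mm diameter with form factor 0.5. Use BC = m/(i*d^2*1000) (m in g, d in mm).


BC = m/(i*d^2*1000) = 41/(0.5 * 13^2 * 1000) = 0.0004852

0.0004852


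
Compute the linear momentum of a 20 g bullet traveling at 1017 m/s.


p = m*v = 0.02*1017 = 20.34 kg·m/s

20.34 kg·m/s


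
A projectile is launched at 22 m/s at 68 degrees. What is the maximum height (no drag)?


H = (v0*sin(theta))^2 / (2g) = (22*sin(68°))^2 / (2*9.81) = 21.21 m

21.21 m


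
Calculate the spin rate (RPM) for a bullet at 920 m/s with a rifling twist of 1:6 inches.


twist_m = 6*0.0254 = 0.1524 m
spin = v/twist = 920/0.1524 = 6036.745 rev/s
RPM = spin*60 = 6036.745*60 ≈ 362205 RPM

362205 RPM


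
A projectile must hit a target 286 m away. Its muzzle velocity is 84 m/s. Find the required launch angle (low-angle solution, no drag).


sin(2*theta) = R*g/v0^2 = 286*9.81/84^2 = 0.397628, theta = arcsin(0.397628)/2 = 11.71°

11.71 degrees


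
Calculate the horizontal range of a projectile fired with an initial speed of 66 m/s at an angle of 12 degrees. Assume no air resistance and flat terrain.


R = v0^2 * sin(2*theta) / g = 66^2 * sin(2*12°) / 9.81 = 180.6 m

180.6 m


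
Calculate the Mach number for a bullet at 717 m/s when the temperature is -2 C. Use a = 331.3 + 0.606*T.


a = 331.3 + 0.606*(-2) = 330.088 m/s
M = v/a = 717/330.088 = 2.172

2.172


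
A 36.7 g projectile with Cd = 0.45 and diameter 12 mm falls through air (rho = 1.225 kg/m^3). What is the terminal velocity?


A = pi*(d/2)^2 = pi*(12/2000)^2 = 1.13097e-04 m^2
vt = sqrt(2mg/(Cd*rho*A)) = sqrt(2*0.0367*9.81/(0.45 * 1.225 * 1.13097e-04)) = 107.5 m/s

107.5 m/s


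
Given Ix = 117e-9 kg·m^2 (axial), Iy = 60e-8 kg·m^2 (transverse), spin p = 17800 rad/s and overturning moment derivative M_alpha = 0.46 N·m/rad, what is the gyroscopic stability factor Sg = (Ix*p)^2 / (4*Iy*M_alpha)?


Sg = Ix^2 * p^2 / (4 * Iy * M_alpha) = (117e-9)^2 * 17800^2 / (4 * 60e-8 * 0.46) = 3.929

3.929


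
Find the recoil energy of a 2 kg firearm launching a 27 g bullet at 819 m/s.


v_r = m_p*v_p/m_gun = 0.027*819/2 = 11.0565 m/s, E_r = 0.5*m_gun*v_r^2 = 0.5*2*11.0565^2 = 122.2 J

122.2 J


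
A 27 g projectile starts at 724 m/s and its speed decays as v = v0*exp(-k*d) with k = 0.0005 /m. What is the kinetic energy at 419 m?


v = v0*exp(-k*d) = 724*exp(-0.0005*419) = 587.156 m/s
E = 0.5*m*v^2 = 0.5*0.027*587.156^2 = 4654 J

4654 J


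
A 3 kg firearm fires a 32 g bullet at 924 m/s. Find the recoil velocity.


v_recoil = m_p * v_p / m_gun = 0.032 * 924 / 3 = 9.856 m/s

9.856 m/s


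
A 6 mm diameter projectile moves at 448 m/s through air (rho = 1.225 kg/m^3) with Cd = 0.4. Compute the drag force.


A = pi*(d/2)^2 = pi*(6/2000)^2 = 2.82743e-05 m^2
Fd = 0.5*Cd*rho*A*v^2 = 0.5*0.4*1.225*2.82743e-05*448^2 = 1.39 N

1.39 N


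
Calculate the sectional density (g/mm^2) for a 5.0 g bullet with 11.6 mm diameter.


SD = m/d^2 = 5.0/11.6^2 = 0.03716 g/mm^2

0.03716 g/mm^2


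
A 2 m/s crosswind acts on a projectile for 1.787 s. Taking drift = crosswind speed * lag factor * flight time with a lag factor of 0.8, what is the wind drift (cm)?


drift = v_wind * lag * t = 2 * 0.8 * 1.787 = 2.8592 m ≈ 285.9 cm

285.9 cm


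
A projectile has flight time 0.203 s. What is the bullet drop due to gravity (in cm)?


drop = 0.5*g*t^2 = 0.5*9.81*0.203^2 = 0.20213 m ≈ 20.21 cm

20.21 cm


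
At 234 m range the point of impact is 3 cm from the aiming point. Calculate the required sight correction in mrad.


1 mrad subtends 1 cm per 10 m of range, so adj = error_cm / (dist_m / 10) = 3 / (234/10) = 0.1282 mrad

0.1282 mrad


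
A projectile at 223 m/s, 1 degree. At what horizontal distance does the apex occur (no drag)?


R = v0^2*sin(2*theta)/g = 223^2*sin(2*1°)/9.81 = 176.913 m
apex_dist = R/2 = 176.913/2 = 88.46 m

88.46 m


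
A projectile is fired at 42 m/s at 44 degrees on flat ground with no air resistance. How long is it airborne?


T = 2*v0*sin(theta)/g = 2*42*sin(44°)/9.81 = 5.948 s

5.948 s


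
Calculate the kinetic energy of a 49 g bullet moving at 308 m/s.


E = 0.5*m*v^2 = 0.5*0.049*308^2 = 2324 J

2324 J


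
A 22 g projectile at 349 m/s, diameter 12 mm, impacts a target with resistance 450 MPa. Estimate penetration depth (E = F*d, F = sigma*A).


A = pi*(d/2)^2 = pi*(12/2)^2 = 113.097 mm^2
E = 0.5*m*v^2 = 0.5*0.022*349^2 = 1339.81 J
depth = E/(sigma*A) = 1339.81 J / (450 MPa * 113.097 mm^2) = 1339.81/(450 * 113.097) m = 0.0263256 m ≈ 26.33 mm

26.33 mm


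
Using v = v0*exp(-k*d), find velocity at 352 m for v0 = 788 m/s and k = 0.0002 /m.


v = v0*exp(-k*d) = 788*exp(-0.0002*352) = 734.4 m/s

734.4 m/s


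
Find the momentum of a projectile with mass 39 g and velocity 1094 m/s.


p = m*v = 0.039*1094 = 42.67 kg·m/s

42.67 kg·m/s


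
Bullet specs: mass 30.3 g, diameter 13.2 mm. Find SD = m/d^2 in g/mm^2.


SD = m/d^2 = 30.3/13.2^2 = 0.1739 g/mm^2

0.1739 g/mm^2


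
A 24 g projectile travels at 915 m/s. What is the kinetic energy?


E = 0.5*m*v^2 = 0.5*0.024*915^2 = 10047 J

10047 J


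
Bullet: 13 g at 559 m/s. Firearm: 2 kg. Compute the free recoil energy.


v_r = m_p*v_p/m_gun = 0.013*559/2 = 3.6335 m/s, E_r = 0.5*m_gun*v_r^2 = 0.5*2*3.6335^2 = 13.2 J

13.2 J


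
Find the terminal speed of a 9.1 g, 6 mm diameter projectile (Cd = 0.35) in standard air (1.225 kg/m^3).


A = pi*(d/2)^2 = pi*(6/2000)^2 = 2.82743e-05 m^2
vt = sqrt(2mg/(Cd*rho*A)) = sqrt(2*0.0091*9.81/(0.35 * 1.225 * 2.82743e-05)) = 121.4 m/s

121.4 m/s


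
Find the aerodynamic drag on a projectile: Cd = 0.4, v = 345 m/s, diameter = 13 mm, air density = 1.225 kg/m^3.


A = pi*(d/2)^2 = pi*(13/2000)^2 = 1.32732e-04 m^2
Fd = 0.5*Cd*rho*A*v^2 = 0.5*0.4*1.225*1.32732e-04*345^2 = 3.871 N

3.871 N


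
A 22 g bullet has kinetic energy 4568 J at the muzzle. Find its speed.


v = sqrt(2*E/m) = sqrt(2*4568/0.022) = 644.4 m/s

644.4 m/s


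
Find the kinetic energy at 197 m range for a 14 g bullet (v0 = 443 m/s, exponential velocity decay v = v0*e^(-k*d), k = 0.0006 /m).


v = v0*exp(-k*d) = 443*exp(-0.0006*197) = 393.614 m/s
E = 0.5*m*v^2 = 0.5*0.014*393.614^2 = 1085 J

1085 J


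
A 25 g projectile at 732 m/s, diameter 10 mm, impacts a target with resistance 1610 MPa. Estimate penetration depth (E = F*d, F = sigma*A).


A = pi*(d/2)^2 = pi*(10/2)^2 = 78.5398 mm^2
E = 0.5*m*v^2 = 0.5*0.025*732^2 = 6697.8 J
depth = E/(sigma*A) = 6697.8 J / (1610 MPa * 78.5398 mm^2) = 6697.8/(1610 * 78.5398) m = 0.0529683 m ≈ 52.97 mm

52.97 mm


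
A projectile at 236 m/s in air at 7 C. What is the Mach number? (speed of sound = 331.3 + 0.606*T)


a = 331.3 + 0.606*(7) = 335.542 m/s
M = v/a = 236/335.542 = 0.7033

0.7033


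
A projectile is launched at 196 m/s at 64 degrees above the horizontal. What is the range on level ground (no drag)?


R = v0^2 * sin(2*theta) / g = 196^2 * sin(2*64°) / 9.81 = 3086 m

3086 m


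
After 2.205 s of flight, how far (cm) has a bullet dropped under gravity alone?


drop = 0.5*g*t^2 = 0.5*9.81*2.205^2 = 23.8482 m ≈ 2385 cm

2385 cm


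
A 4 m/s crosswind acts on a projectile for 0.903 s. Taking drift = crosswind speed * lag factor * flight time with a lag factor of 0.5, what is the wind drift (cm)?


drift = v_wind * lag * t = 4 * 0.5 * 0.903 = 1.806 m ≈ 180.6 cm

180.6 cm


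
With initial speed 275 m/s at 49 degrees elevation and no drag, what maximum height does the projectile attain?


H = (v0*sin(theta))^2 / (2g) = (275*sin(49°))^2 / (2*9.81) = 2195 m

2195 m


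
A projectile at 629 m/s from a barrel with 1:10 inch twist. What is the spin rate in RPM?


twist_m = 10*0.0254 = 0.254 m
spin = v/twist = 629/0.254 = 2476.378 rev/s
RPM = spin*60 = 2476.378*60 ≈ 148583 RPM

148583 RPM


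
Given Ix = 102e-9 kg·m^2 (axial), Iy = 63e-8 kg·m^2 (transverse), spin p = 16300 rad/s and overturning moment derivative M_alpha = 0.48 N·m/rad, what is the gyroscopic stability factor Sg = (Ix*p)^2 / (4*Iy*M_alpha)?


Sg = Ix^2 * p^2 / (4 * Iy * M_alpha) = (102e-9)^2 * 16300^2 / (4 * 63e-8 * 0.48) = 2.285

2.285


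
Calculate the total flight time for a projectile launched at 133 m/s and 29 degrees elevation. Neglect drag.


T = 2*v0*sin(theta)/g = 2*133*sin(29°)/9.81 = 13.15 s

13.15 s


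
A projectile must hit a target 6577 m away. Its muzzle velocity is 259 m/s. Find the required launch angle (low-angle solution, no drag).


sin(2*theta) = R*g/v0^2 = 6577*9.81/259^2 = 0.961828, theta = arcsin(0.961828)/2 = 37.06°

37.06 degrees


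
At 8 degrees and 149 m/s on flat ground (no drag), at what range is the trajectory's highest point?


R = v0^2*sin(2*theta)/g = 149^2*sin(2*8°)/9.81 = 623.795 m
apex_dist = R/2 = 623.795/2 = 311.9 m

311.9 m


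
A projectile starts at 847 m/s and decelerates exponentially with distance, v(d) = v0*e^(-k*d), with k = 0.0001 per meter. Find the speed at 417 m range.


v = v0*exp(-k*d) = 847*exp(-0.0001*417) = 812.4 m/s

812.4 m/s


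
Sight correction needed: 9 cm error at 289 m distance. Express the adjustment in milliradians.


1 mrad subtends 1 cm per 10 m of range, so adj = error_cm / (dist_m / 10) = 9 / (289/10) = 0.3114 mrad

0.3114 mrad


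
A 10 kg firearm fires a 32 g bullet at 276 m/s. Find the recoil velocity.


v_recoil = m_p * v_p / m_gun = 0.032 * 276 / 10 = 0.8832 m/s

0.8832 m/s


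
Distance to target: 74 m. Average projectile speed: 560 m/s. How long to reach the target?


t = d/v = 74/560 = 0.1321 s

0.1321 s


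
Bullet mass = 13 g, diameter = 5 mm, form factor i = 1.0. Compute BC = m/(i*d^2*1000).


BC = m/(i*d^2*1000) = 13/(1.0 * 5^2 * 1000) = 0.00052

0.00052


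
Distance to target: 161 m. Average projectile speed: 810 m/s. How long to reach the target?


t = d/v = 161/810 = 0.1988 s

0.1988 s


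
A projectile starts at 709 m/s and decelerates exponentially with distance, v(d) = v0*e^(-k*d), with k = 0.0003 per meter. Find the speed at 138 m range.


v = v0*exp(-k*d) = 709*exp(-0.0003*138) = 680.2 m/s

680.2 m/s


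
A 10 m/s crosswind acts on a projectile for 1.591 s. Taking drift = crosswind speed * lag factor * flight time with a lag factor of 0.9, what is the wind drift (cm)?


drift = v_wind * lag * t = 10 * 0.9 * 1.591 = 14.319 m ≈ 1432 cm

1432 cm


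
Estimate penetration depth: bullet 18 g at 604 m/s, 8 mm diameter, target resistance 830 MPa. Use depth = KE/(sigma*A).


A = pi*(d/2)^2 = pi*(8/2)^2 = 50.2655 mm^2
E = 0.5*m*v^2 = 0.5*0.018*604^2 = 3283.34 J
depth = E/(sigma*A) = 3283.34 J / (830 MPa * 50.2655 mm^2) = 3283.34/(830 * 50.2655) m = 0.0786989 m ≈ 78.7 mm

78.7 mm


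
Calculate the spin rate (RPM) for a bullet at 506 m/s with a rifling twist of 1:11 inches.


twist_m = 11*0.0254 = 0.2794 m
spin = v/twist = 506/0.2794 = 1811.024 rev/s
RPM = spin*60 = 1811.024*60 ≈ 108661 RPM

108661 RPM


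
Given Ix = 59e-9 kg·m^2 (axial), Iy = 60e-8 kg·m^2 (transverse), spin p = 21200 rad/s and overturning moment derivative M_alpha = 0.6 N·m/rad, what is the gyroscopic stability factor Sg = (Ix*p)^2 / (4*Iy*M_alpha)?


Sg = Ix^2 * p^2 / (4 * Iy * M_alpha) = (59e-9)^2 * 21200^2 / (4 * 60e-8 * 0.6) = 1.086

1.086


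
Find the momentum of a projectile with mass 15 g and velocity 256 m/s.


p = m*v = 0.015*256 = 3.84 kg·m/s

3.84 kg·m/s


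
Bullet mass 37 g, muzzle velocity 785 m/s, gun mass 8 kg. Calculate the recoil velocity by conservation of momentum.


v_recoil = m_p * v_p / m_gun = 0.037 * 785 / 8 = 3.631 m/s

3.631 m/s


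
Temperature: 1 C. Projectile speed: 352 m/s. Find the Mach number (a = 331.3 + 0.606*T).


a = 331.3 + 0.606*(1) = 331.906 m/s
M = v/a = 352/331.906 = 1.061

1.061


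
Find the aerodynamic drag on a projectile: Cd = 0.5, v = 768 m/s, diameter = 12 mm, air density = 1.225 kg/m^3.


A = pi*(d/2)^2 = pi*(12/2000)^2 = 1.13097e-04 m^2
Fd = 0.5*Cd*rho*A*v^2 = 0.5*0.5*1.225*1.13097e-04*768^2 = 20.43 N

20.43 N


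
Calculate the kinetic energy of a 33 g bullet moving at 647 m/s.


E = 0.5*m*v^2 = 0.5*0.033*647^2 = 6907 J

6907 J


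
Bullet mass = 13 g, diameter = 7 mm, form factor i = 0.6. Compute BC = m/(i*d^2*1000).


BC = m/(i*d^2*1000) = 13/(0.6 * 7^2 * 1000) = 0.0004422

0.0004422


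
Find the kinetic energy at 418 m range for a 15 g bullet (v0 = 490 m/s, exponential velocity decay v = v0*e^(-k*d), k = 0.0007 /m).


v = v0*exp(-k*d) = 490*exp(-0.0007*418) = 365.697 m/s
E = 0.5*m*v^2 = 0.5*0.015*365.697^2 = 1003 J

1003 J


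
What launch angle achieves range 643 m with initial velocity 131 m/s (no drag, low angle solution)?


sin(2*theta) = R*g/v0^2 = 643*9.81/131^2 = 0.367568, theta = arcsin(0.367568)/2 = 10.78°

10.78 degrees


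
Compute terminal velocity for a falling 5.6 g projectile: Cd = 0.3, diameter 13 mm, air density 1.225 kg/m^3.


A = pi*(d/2)^2 = pi*(13/2000)^2 = 1.32732e-04 m^2
vt = sqrt(2mg/(Cd*rho*A)) = sqrt(2*0.0056*9.81/(0.3 * 1.225 * 1.32732e-04)) = 47.46 m/s

47.46 m/s


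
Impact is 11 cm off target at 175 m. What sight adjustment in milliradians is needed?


1 mrad subtends 1 cm per 10 m of range, so adj = error_cm / (dist_m / 10) = 11 / (175/10) = 0.6286 mrad

0.6286 mrad


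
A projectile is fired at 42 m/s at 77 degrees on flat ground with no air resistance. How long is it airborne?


T = 2*v0*sin(theta)/g = 2*42*sin(77°)/9.81 = 8.343 s

8.343 s


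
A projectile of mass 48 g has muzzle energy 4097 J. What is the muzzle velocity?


v = sqrt(2*E/m) = sqrt(2*4097/0.048) = 413.2 m/s

413.2 m/s


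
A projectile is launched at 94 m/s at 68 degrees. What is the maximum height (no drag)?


H = (v0*sin(theta))^2 / (2g) = (94*sin(68°))^2 / (2*9.81) = 387.2 m

387.2 m


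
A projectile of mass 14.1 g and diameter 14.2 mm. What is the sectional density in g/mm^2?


SD = m/d^2 = 14.1/14.2^2 = 0.06993 g/mm^2

0.06993 g/mm^2


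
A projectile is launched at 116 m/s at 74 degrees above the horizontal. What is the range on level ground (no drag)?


R = v0^2 * sin(2*theta) / g = 116^2 * sin(2*74°) / 9.81 = 726.9 m

726.9 m


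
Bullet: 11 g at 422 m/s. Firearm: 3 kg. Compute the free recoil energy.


v_r = m_p*v_p/m_gun = 0.011*422/3 = 1.54733 m/s, E_r = 0.5*m_gun*v_r^2 = 0.5*3*1.54733^2 = 3.591 J

3.591 J


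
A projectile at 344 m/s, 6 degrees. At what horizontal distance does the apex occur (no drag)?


R = v0^2*sin(2*theta)/g = 344^2*sin(2*6°)/9.81 = 2508 m
apex_dist = R/2 = 2508/2 = 1254 m

1254 m


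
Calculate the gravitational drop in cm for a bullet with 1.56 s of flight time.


drop = 0.5*g*t^2 = 0.5*9.81*1.56^2 = 11.9368 m ≈ 1194 cm

1194 cm


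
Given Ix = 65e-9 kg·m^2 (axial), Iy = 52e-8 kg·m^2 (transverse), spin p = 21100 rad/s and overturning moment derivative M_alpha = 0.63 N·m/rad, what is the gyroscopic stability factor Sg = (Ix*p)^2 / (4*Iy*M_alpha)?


Sg = Ix^2 * p^2 / (4 * Iy * M_alpha) = (65e-9)^2 * 21100^2 / (4 * 52e-8 * 0.63) = 1.435

1.435


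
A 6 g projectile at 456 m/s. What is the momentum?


p = m*v = 0.006*456 = 2.736 kg·m/s

2.736 kg·m/s


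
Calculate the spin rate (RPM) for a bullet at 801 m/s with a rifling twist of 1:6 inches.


twist_m = 6*0.0254 = 0.1524 m
spin = v/twist = 801/0.1524 = 5255.906 rev/s
RPM = spin*60 = 5255.906*60 ≈ 315354 RPM

315354 RPM


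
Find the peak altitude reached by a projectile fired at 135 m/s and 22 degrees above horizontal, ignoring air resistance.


H = (v0*sin(theta))^2 / (2g) = (135*sin(22°))^2 / (2*9.81) = 130.4 m

130.4 m


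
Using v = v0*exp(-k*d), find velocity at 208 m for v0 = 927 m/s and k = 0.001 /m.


v = v0*exp(-k*d) = 927*exp(-0.001*208) = 752.9 m/s

752.9 m/s


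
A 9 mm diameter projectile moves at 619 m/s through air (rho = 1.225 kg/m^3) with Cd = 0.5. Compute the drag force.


A = pi*(d/2)^2 = pi*(9/2000)^2 = 6.36173e-05 m^2
Fd = 0.5*Cd*rho*A*v^2 = 0.5*0.5*1.225*6.36173e-05*619^2 = 7.465 N

7.465 N


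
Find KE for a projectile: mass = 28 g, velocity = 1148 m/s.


E = 0.5*m*v^2 = 0.5*0.028*1148^2 = 18451 J

18451 J


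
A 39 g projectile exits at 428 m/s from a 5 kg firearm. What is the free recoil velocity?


v_recoil = m_p * v_p / m_gun = 0.039 * 428 / 5 = 3.338 m/s

3.338 m/s


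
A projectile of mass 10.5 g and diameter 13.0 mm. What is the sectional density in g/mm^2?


SD = m/d^2 = 10.5/13.0^2 = 0.06213 g/mm^2

0.06213 g/mm^2


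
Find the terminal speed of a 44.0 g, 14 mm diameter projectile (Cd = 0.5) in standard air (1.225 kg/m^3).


A = pi*(d/2)^2 = pi*(14/2000)^2 = 1.53938e-04 m^2
vt = sqrt(2mg/(Cd*rho*A)) = sqrt(2*0.044*9.81/(0.5 * 1.225 * 1.53938e-04)) = 95.69 m/s

95.69 m/s


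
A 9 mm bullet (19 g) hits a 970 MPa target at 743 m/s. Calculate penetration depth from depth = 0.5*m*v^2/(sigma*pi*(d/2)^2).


A = pi*(d/2)^2 = pi*(9/2)^2 = 63.6173 mm^2
E = 0.5*m*v^2 = 0.5*0.019*743^2 = 5244.47 J
depth = E/(sigma*A) = 5244.47 J / (970 MPa * 63.6173 mm^2) = 5244.47/(970 * 63.6173) m = 0.0849874 m ≈ 84.99 mm

84.99 mm


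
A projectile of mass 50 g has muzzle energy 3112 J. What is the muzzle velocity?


v = sqrt(2*E/m) = sqrt(2*3112/0.05) = 352.8 m/s

352.8 m/s


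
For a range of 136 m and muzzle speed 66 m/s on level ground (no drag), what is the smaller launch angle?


sin(2*theta) = R*g/v0^2 = 136*9.81/66^2 = 0.306281, theta = arcsin(0.306281)/2 = 8.918°

8.918 degrees


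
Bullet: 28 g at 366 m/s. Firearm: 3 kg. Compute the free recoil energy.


v_r = m_p*v_p/m_gun = 0.028*366/3 = 3.416 m/s, E_r = 0.5*m_gun*v_r^2 = 0.5*3*3.416^2 = 17.5 J

17.5 J


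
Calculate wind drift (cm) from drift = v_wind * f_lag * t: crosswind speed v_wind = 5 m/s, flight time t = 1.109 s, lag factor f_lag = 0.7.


drift = v_wind * lag * t = 5 * 0.7 * 1.109 = 3.8815 m ≈ 388.1 cm

388.1 cm


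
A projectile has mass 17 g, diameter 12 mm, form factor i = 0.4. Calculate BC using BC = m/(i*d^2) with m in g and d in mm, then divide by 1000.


BC = m/(i*d^2*1000) = 17/(0.4 * 12^2 * 1000) = 0.0002951

0.0002951


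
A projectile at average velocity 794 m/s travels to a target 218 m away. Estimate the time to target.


t = d/v = 218/794 = 0.2746 s

0.2746 s


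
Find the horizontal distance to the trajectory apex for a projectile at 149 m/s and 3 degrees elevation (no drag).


R = v0^2*sin(2*theta)/g = 149^2*sin(2*3°)/9.81 = 236.558 m
apex_dist = R/2 = 236.558/2 = 118.3 m

118.3 m


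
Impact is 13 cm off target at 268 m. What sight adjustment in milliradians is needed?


1 mrad subtends 1 cm per 10 m of range, so adj = error_cm / (dist_m / 10) = 13 / (268/10) = 0.4851 mrad

0.4851 mrad


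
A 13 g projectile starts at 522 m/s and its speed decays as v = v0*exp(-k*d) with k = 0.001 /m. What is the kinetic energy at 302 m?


v = v0*exp(-k*d) = 522*exp(-0.001*302) = 385.934 m/s
E = 0.5*m*v^2 = 0.5*0.013*385.934^2 = 968.1 J

968.1 J


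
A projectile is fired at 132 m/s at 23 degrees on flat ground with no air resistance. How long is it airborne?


T = 2*v0*sin(theta)/g = 2*132*sin(23°)/9.81 = 10.52 s

10.52 s


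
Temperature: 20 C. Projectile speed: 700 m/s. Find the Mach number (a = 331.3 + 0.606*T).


a = 331.3 + 0.606*(20) = 343.42 m/s
M = v/a = 700/343.42 = 2.038

2.038


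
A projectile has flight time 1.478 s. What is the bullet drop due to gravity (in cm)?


drop = 0.5*g*t^2 = 0.5*9.81*1.478^2 = 10.7149 m ≈ 1071 cm

1071 cm


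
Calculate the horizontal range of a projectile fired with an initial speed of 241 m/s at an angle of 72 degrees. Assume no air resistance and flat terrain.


R = v0^2 * sin(2*theta) / g = 241^2 * sin(2*72°) / 9.81 = 3480 m

3480 m


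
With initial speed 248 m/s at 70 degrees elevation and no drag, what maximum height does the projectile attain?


H = (v0*sin(theta))^2 / (2g) = (248*sin(70°))^2 / (2*9.81) = 2768 m

2768 m


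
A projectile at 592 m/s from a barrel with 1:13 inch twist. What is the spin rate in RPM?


twist_m = 13*0.0254 = 0.3302 m
spin = v/twist = 592/0.3302 = 1792.853 rev/s
RPM = spin*60 = 1792.853*60 ≈ 107571 RPM

107571 RPM


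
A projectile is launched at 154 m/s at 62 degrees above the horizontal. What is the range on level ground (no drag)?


R = v0^2 * sin(2*theta) / g = 154^2 * sin(2*62°) / 9.81 = 2004 m

2004 m


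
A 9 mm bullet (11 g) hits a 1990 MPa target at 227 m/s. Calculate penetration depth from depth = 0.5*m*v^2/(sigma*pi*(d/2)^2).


A = pi*(d/2)^2 = pi*(9/2)^2 = 63.6173 mm^2
E = 0.5*m*v^2 = 0.5*0.011*227^2 = 283.409 J
depth = E/(sigma*A) = 283.409 J / (1990 MPa * 63.6173 mm^2) = 283.409/(1990 * 63.6173) m = 0.00223865 m ≈ 2.239 mm

2.239 mm


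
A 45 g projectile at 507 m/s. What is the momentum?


p = m*v = 0.045*507 = 22.81 kg·m/s

22.81 kg·m/s


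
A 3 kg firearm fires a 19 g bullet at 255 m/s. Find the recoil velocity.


v_recoil = m_p * v_p / m_gun = 0.019 * 255 / 3 = 1.615 m/s

1.615 m/s


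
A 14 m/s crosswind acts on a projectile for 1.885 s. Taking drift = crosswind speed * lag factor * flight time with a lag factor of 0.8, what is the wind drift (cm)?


drift = v_wind * lag * t = 14 * 0.8 * 1.885 = 21.112 m ≈ 2111 cm

2111 cm


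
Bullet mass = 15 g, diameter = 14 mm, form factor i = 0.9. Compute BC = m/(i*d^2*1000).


BC = m/(i*d^2*1000) = 15/(0.9 * 14^2 * 1000) = 8.503e-05

8.503e-05


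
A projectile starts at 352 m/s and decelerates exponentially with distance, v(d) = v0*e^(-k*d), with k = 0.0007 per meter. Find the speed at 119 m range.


v = v0*exp(-k*d) = 352*exp(-0.0007*119) = 323.9 m/s

323.9 m/s


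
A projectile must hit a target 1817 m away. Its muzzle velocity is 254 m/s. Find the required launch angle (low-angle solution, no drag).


sin(2*theta) = R*g/v0^2 = 1817*9.81/254^2 = 0.276284, theta = arcsin(0.276284)/2 = 8.019°

8.019 degrees


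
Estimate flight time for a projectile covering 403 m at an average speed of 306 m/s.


t = d/v = 403/306 = 1.317 s

1.317 s


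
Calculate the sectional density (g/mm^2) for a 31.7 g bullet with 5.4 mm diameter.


SD = m/d^2 = 31.7/5.4^2 = 1.087 g/mm^2

1.087 g/mm^2


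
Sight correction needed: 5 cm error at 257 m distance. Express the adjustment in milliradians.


1 mrad subtends 1 cm per 10 m of range, so adj = error_cm / (dist_m / 10) = 5 / (257/10) = 0.1946 mrad

0.1946 mrad


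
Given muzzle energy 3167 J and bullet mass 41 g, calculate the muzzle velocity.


v = sqrt(2*E/m) = sqrt(2*3167/0.041) = 393 m/s

393 m/s


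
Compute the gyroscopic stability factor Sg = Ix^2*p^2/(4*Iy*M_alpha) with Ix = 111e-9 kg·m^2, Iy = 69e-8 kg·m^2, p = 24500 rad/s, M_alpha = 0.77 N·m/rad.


Sg = Ix^2 * p^2 / (4 * Iy * M_alpha) = (111e-9)^2 * 24500^2 / (4 * 69e-8 * 0.77) = 3.48

3.48


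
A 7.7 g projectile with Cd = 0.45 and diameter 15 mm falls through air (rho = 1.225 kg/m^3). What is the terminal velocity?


A = pi*(d/2)^2 = pi*(15/2000)^2 = 1.76715e-04 m^2
vt = sqrt(2mg/(Cd*rho*A)) = sqrt(2*0.0077*9.81/(0.45 * 1.225 * 1.76715e-04)) = 39.38 m/s

39.38 m/s


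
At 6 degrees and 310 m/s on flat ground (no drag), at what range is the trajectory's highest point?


R = v0^2*sin(2*theta)/g = 310^2*sin(2*6°)/9.81 = 2036.73 m
apex_dist = R/2 = 2036.73/2 = 1018 m

1018 m


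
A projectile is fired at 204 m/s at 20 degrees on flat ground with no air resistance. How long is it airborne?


T = 2*v0*sin(theta)/g = 2*204*sin(20°)/9.81 = 14.22 s

14.22 s


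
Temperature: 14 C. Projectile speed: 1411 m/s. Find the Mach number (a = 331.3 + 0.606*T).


a = 331.3 + 0.606*(14) = 339.784 m/s
M = v/a = 1411/339.784 = 4.153

4.153


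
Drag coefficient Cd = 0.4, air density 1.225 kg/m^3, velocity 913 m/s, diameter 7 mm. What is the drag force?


A = pi*(d/2)^2 = pi*(7/2000)^2 = 3.84845e-05 m^2
Fd = 0.5*Cd*rho*A*v^2 = 0.5*0.4*1.225*3.84845e-05*913^2 = 7.859 N

7.859 N


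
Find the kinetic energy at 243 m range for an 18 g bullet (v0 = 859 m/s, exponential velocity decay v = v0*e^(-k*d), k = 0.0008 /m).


v = v0*exp(-k*d) = 859*exp(-0.0008*243) = 707.239 m/s
E = 0.5*m*v^2 = 0.5*0.018*707.239^2 = 4502 J

4502 J


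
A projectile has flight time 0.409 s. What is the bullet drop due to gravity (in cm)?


drop = 0.5*g*t^2 = 0.5*9.81*0.409^2 = 0.820513 m ≈ 82.05 cm

82.05 cm


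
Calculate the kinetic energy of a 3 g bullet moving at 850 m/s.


E = 0.5*m*v^2 = 0.5*0.003*850^2 = 1084 J

1084 J


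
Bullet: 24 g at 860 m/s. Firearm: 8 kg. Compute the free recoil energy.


v_r = m_p*v_p/m_gun = 0.024*860/8 = 2.58 m/s, E_r = 0.5*m_gun*v_r^2 = 0.5*8*2.58^2 = 26.63 J

26.63 J


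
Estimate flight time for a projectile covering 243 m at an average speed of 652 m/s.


t = d/v = 243/652 = 0.3727 s

0.3727 s


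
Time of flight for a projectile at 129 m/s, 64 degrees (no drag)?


T = 2*v0*sin(theta)/g = 2*129*sin(64°)/9.81 = 23.64 s

23.64 s


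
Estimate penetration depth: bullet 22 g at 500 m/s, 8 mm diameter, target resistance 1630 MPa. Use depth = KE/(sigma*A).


A = pi*(d/2)^2 = pi*(8/2)^2 = 50.2655 mm^2
E = 0.5*m*v^2 = 0.5*0.022*500^2 = 2750 J
depth = E/(sigma*A) = 2750 J / (1630 MPa * 50.2655 mm^2) = 2750/(1630 * 50.2655) m = 0.0335641 m ≈ 33.56 mm

33.56 mm


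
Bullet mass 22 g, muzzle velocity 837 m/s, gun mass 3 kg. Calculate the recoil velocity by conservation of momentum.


v_recoil = m_p * v_p / m_gun = 0.022 * 837 / 3 = 6.138 m/s

6.138 m/s


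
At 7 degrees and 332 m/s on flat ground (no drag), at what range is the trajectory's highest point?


R = v0^2*sin(2*theta)/g = 332^2*sin(2*7°)/9.81 = 2718.21 m
apex_dist = R/2 = 2718.21/2 = 1359 m

1359 m


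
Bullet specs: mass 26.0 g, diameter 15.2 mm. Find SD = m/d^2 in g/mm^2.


SD = m/d^2 = 26.0/15.2^2 = 0.1125 g/mm^2

0.1125 g/mm^2


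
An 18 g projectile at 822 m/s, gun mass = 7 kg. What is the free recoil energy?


v_r = m_p*v_p/m_gun = 0.018*822/7 = 2.11371 m/s, E_r = 0.5*m_gun*v_r^2 = 0.5*7*2.11371^2 = 15.64 J

15.64 J


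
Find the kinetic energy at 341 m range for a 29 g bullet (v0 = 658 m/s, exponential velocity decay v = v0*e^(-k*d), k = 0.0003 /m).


v = v0*exp(-k*d) = 658*exp(-0.0003*341) = 594.015 m/s
E = 0.5*m*v^2 = 0.5*0.029*594.015^2 = 5116 J

5116 J


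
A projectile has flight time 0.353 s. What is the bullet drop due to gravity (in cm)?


drop = 0.5*g*t^2 = 0.5*9.81*0.353^2 = 0.611207 m ≈ 61.12 cm

61.12 cm


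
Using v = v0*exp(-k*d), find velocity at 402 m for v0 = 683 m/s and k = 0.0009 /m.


v = v0*exp(-k*d) = 683*exp(-0.0009*402) = 475.7 m/s

475.7 m/s


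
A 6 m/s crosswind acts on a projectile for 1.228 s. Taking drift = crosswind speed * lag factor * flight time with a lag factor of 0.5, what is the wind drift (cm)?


drift = v_wind * lag * t = 6 * 0.5 * 1.228 = 3.684 m ≈ 368.4 cm

368.4 cm


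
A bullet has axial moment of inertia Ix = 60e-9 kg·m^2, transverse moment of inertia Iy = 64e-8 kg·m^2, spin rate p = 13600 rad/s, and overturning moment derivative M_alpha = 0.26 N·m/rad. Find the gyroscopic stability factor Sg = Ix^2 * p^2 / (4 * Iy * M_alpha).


Sg = Ix^2 * p^2 / (4 * Iy * M_alpha) = (60e-9)^2 * 13600^2 / (4 * 64e-8 * 0.26) = 1

1


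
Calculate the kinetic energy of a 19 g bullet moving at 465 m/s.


E = 0.5*m*v^2 = 0.5*0.019*465^2 = 2054 J

2054 J


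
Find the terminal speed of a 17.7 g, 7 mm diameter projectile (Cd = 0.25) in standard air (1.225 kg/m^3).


A = pi*(d/2)^2 = pi*(7/2000)^2 = 3.84845e-05 m^2
vt = sqrt(2mg/(Cd*rho*A)) = sqrt(2*0.0177*9.81/(0.25 * 1.225 * 3.84845e-05)) = 171.7 m/s

171.7 m/s


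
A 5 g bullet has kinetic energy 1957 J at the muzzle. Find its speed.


v = sqrt(2*E/m) = sqrt(2*1957/0.005) = 884.8 m/s

884.8 m/s


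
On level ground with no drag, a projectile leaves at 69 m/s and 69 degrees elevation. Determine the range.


R = v0^2 * sin(2*theta) / g = 69^2 * sin(2*69°) / 9.81 = 324.7 m

324.7 m


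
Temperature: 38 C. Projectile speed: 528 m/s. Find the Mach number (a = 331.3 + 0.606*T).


a = 331.3 + 0.606*(38) = 354.328 m/s
M = v/a = 528/354.328 = 1.49

1.49


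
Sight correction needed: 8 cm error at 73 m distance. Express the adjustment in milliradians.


1 mrad subtends 1 cm per 10 m of range, so adj = error_cm / (dist_m / 10) = 8 / (73/10) = 1.096 mrad

1.096 mrad


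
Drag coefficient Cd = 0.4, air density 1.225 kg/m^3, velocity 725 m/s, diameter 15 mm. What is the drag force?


A = pi*(d/2)^2 = pi*(15/2000)^2 = 1.76715e-04 m^2
Fd = 0.5*Cd*rho*A*v^2 = 0.5*0.4*1.225*1.76715e-04*725^2 = 22.76 N

22.76 N


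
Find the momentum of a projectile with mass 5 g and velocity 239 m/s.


p = m*v = 0.005*239 = 1.195 kg·m/s

1.195 kg·m/s


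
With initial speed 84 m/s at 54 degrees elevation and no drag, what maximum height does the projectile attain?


H = (v0*sin(theta))^2 / (2g) = (84*sin(54°))^2 / (2*9.81) = 235.4 m

235.4 m


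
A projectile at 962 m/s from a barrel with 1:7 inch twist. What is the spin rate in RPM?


twist_m = 7*0.0254 = 0.1778 m
spin = v/twist = 962/0.1778 = 5410.574 rev/s
RPM = spin*60 = 5410.574*60 ≈ 324634 RPM

324634 RPM


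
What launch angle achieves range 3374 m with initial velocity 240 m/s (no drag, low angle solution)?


sin(2*theta) = R*g/v0^2 = 3374*9.81/240^2 = 0.574634, theta = arcsin(0.574634)/2 = 17.54°

17.54 degrees


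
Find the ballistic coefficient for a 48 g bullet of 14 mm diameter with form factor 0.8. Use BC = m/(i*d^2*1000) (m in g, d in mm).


BC = m/(i*d^2*1000) = 48/(0.8 * 14^2 * 1000) = 0.0003061

0.0003061


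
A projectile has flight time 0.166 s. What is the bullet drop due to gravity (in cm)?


drop = 0.5*g*t^2 = 0.5*9.81*0.166^2 = 0.135162 m ≈ 13.52 cm

13.52 cm


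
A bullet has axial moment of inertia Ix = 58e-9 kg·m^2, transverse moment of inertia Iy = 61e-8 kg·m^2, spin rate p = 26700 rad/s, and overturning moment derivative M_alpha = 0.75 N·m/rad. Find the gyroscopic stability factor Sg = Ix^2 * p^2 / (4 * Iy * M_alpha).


Sg = Ix^2 * p^2 / (4 * Iy * M_alpha) = (58e-9)^2 * 26700^2 / (4 * 61e-8 * 0.75) = 1.31

1.31


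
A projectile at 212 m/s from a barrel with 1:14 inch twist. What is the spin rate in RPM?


twist_m = 14*0.0254 = 0.3556 m
spin = v/twist = 212/0.3556 = 596.1755 rev/s
RPM = spin*60 = 596.1755*60 ≈ 35771 RPM

35771 RPM


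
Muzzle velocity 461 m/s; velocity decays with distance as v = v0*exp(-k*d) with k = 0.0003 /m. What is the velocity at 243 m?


v = v0*exp(-k*d) = 461*exp(-0.0003*243) = 428.6 m/s

428.6 m/s


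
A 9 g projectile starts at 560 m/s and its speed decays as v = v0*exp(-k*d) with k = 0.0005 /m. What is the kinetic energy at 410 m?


v = v0*exp(-k*d) = 560*exp(-0.0005*410) = 456.202 m/s
E = 0.5*m*v^2 = 0.5*0.009*456.202^2 = 936.5 J

936.5 J


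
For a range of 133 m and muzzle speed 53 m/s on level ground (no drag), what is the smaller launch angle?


sin(2*theta) = R*g/v0^2 = 133*9.81/53^2 = 0.464482, theta = arcsin(0.464482)/2 = 13.84°

13.84 degrees


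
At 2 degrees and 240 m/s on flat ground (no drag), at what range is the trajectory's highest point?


R = v0^2*sin(2*theta)/g = 240^2*sin(2*2°)/9.81 = 409.579 m
apex_dist = R/2 = 409.579/2 = 204.8 m

204.8 m


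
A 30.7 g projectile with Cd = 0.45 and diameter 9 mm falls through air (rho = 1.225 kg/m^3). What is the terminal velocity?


A = pi*(d/2)^2 = pi*(9/2000)^2 = 6.36173e-05 m^2
vt = sqrt(2mg/(Cd*rho*A)) = sqrt(2*0.0307*9.81/(0.45 * 1.225 * 6.36173e-05)) = 131.1 m/s

131.1 m/s


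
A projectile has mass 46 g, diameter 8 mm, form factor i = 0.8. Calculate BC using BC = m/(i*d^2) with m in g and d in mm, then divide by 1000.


BC = m/(i*d^2*1000) = 46/(0.8 * 8^2 * 1000) = 0.0008984

0.0008984


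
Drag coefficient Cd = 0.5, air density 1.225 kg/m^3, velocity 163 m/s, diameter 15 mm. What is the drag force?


A = pi*(d/2)^2 = pi*(15/2000)^2 = 1.76715e-04 m^2
Fd = 0.5*Cd*rho*A*v^2 = 0.5*0.5*1.225*1.76715e-04*163^2 = 1.438 N

1.438 N


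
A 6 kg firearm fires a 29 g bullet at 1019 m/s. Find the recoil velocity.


v_recoil = m_p * v_p / m_gun = 0.029 * 1019 / 6 = 4.925 m/s

4.925 m/s


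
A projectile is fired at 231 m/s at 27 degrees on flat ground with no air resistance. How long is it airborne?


T = 2*v0*sin(theta)/g = 2*231*sin(27°)/9.81 = 21.38 s

21.38 s


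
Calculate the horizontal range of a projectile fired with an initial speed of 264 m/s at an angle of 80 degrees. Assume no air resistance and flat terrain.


R = v0^2 * sin(2*theta) / g = 264^2 * sin(2*80°) / 9.81 = 2430 m

2430 m


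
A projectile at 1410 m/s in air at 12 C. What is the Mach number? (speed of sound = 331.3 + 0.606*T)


a = 331.3 + 0.606*(12) = 338.572 m/s
M = v/a = 1410/338.572 = 4.165

4.165


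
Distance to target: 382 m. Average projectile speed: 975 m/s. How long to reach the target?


t = d/v = 382/975 = 0.3918 s

0.3918 s


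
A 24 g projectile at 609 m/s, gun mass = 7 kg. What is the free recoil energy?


v_r = m_p*v_p/m_gun = 0.024*609/7 = 2.088 m/s, E_r = 0.5*m_gun*v_r^2 = 0.5*7*2.088^2 = 15.26 J

15.26 J


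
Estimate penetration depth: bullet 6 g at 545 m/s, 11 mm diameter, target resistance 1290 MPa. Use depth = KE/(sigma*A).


A = pi*(d/2)^2 = pi*(11/2)^2 = 95.0332 mm^2
E = 0.5*m*v^2 = 0.5*0.006*545^2 = 891.075 J
depth = E/(sigma*A) = 891.075 J / (1290 MPa * 95.0332 mm^2) = 891.075/(1290 * 95.0332) m = 0.00726858 m ≈ 7.269 mm

7.269 mm


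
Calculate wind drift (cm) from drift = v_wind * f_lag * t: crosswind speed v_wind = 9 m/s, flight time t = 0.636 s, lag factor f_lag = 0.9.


drift = v_wind * lag * t = 9 * 0.9 * 0.636 = 5.1516 m ≈ 515.2 cm

515.2 cm
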